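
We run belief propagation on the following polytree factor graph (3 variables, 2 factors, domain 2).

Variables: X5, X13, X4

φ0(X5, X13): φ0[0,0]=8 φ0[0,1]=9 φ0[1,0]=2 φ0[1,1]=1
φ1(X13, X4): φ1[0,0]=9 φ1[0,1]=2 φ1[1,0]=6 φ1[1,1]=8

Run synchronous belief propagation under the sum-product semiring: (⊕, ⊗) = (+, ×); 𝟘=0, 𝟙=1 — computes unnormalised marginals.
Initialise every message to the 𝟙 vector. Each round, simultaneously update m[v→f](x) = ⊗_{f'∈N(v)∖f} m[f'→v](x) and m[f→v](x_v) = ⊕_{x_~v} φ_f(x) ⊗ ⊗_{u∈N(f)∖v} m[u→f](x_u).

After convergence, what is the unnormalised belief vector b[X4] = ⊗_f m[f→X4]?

b[X4] = [150, 100]

init: all messages = 𝟙 over 2 values
r1 m[φ0→X5] = [17, 3]
r1 m[φ0→X13] = [10, 10]
r1 m[φ1→X13] = [11, 14]
r1 m[φ1→X4] = [15, 10]
r1 m[X5→φ0] = [1, 1]
r1 m[X13→φ0] = [1, 1]
r1 m[X13→φ1] = [1, 1]
r1 m[X4→φ1] = [1, 1]
r2 m[φ0→X5] = [17, 3]
r2 m[φ0→X13] = [10, 10]
r2 m[φ1→X13] = [11, 14]
r2 m[φ1→X4] = [15, 10]
r2 m[X5→φ0] = [1, 1]
r2 m[X13→φ0] = [11, 14]
r2 m[X13→φ1] = [10, 10]
r2 m[X4→φ1] = [1, 1]
r3 m[φ0→X5] = [214, 36]
r3 m[φ0→X13] = [10, 10]
r3 m[φ1→X13] = [11, 14]
r3 m[φ1→X4] = [150, 100]
r3 m[X5→φ0] = [1, 1]
r3 m[X13→φ0] = [11, 14]
r3 m[X13→φ1] = [10, 10]
r3 m[X4→φ1] = [1, 1]
r4 m[φ0→X5] = [214, 36]
r4 m[φ0→X13] = [10, 10]
r4 m[φ1→X13] = [11, 14]
r4 m[φ1→X4] = [150, 100]
r4 m[X5→φ0] = [1, 1]
r4 m[X13→φ0] = [11, 14]
r4 m[X13→φ1] = [10, 10]
r4 m[X4→φ1] = [1, 1]
fixed point reached at round 4
b[X4] = ⊗ incoming = [150, 100]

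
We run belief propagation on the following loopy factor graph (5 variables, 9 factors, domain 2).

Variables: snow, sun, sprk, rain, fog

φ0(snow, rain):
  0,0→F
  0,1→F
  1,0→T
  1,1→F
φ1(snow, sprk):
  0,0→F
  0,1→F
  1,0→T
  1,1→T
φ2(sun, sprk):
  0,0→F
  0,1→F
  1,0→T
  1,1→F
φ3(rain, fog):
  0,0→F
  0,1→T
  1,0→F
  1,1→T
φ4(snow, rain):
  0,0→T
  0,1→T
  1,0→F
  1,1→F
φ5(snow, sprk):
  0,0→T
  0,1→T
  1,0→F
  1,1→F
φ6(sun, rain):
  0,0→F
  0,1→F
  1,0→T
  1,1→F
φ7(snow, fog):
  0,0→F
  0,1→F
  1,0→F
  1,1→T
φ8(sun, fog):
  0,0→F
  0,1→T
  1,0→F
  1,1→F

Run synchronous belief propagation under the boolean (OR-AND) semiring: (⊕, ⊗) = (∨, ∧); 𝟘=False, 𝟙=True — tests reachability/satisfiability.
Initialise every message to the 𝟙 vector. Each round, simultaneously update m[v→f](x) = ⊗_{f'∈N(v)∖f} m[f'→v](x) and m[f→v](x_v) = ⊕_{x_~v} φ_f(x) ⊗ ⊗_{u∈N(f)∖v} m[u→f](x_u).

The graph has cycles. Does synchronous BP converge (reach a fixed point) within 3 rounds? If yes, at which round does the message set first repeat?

NOT CONVERGED within 3 rounds

init: all messages = 𝟙 over 2 values
r1 m[φ0→snow] = [F, T]
r1 m[φ0→rain] = [T, F]
r1 m[φ1→snow] = [F, T]
r1 m[φ1→sprk] = [T, T]
r1 m[φ2→sun] = [F, T]
r1 m[φ2→sprk] = [T, F]
r1 m[φ3→rain] = [T, T]
r1 m[φ3→fog] = [F, T]
r1 m[φ4→snow] = [T, F]
r1 m[φ4→rain] = [T, T]
r1 m[φ5→snow] = [T, F]
r1 m[φ5→sprk] = [T, T]
r1 m[φ6→sun] = [F, T]
r1 m[φ6→rain] = [T, F]
r1 m[φ7→snow] = [F, T]
r1 m[φ7→fog] = [F, T]
r1 m[φ8→sun] = [T, F]
r1 m[φ8→fog] = [F, T]
r1 m[snow→φ0] = [T, T]
r1 m[snow→φ1] = [T, T]
r1 m[snow→φ4] = [T, T]
r1 m[snow→φ5] = [T, T]
r1 m[snow→φ7] = [T, T]
r1 m[sun→φ2] = [T, T]
r1 m[sun→φ6] = [T, T]
r1 m[sun→φ8] = [T, T]
r1 m[sprk→φ1] = [T, T]
r1 m[sprk→φ2] = [T, T]
r1 m[sprk→φ5] = [T, T]
r1 m[rain→φ0] = [T, T]
r1 m[rain→φ3] = [T, T]
r1 m[rain→φ4] = [T, T]
r1 m[rain→φ6] = [T, T]
r1 m[fog→φ3] = [T, T]
r1 m[fog→φ7] = [T, T]
r1 m[fog→φ8] = [T, T]
r2 m[φ0→snow] = [F, T]
r2 m[φ0→rain] = [T, F]
r2 m[φ1→snow] = [F, T]
r2 m[φ1→sprk] = [T, T]
r2 m[φ2→sun] = [F, T]
r2 m[φ2→sprk] = [T, F]
r2 m[φ3→rain] = [T, T]
r2 m[φ3→fog] = [F, T]
r2 m[φ4→snow] = [T, F]
r2 m[φ4→rain] = [T, T]
r2 m[φ5→snow] = [T, F]
r2 m[φ5→sprk] = [T, T]
r2 m[φ6→sun] = [F, T]
r2 m[φ6→rain] = [T, F]
r2 m[φ7→snow] = [F, T]
r2 m[φ7→fog] = [F, T]
r2 m[φ8→sun] = [T, F]
r2 m[φ8→fog] = [F, T]
r2 m[snow→φ0] = [F, F]
r2 m[snow→φ1] = [F, F]
r2 m[snow→φ4] = [F, F]
r2 m[snow→φ5] = [F, F]
r2 m[snow→φ7] = [F, F]
r2 m[sun→φ2] = [F, F]
r2 m[sun→φ6] = [F, F]
r2 m[sun→φ8] = [F, T]
r2 m[sprk→φ1] = [T, F]
r2 m[sprk→φ2] = [T, T]
r2 m[sprk→φ5] = [T, F]
r2 m[rain→φ0] = [T, F]
r2 m[rain→φ3] = [T, F]
r2 m[rain→φ4] = [T, F]
r2 m[rain→φ6] = [T, F]
r2 m[fog→φ3] = [F, T]
r2 m[fog→φ7] = [F, T]
r2 m[fog→φ8] = [F, T]
r3 m[φ0→snow] = [F, T]
r3 m[φ0→rain] = [F, F]
r3 m[φ1→snow] = [F, T]
r3 m[φ1→sprk] = [F, F]
r3 m[φ2→sun] = [F, T]
r3 m[φ2→sprk] = [F, F]
r3 m[φ3→rain] = [T, T]
r3 m[φ3→fog] = [F, T]
r3 m[φ4→snow] = [T, F]
r3 m[φ4→rain] = [F, F]
r3 m[φ5→snow] = [T, F]
r3 m[φ5→sprk] = [F, F]
r3 m[φ6→sun] = [F, T]
r3 m[φ6→rain] = [F, F]
r3 m[φ7→snow] = [F, T]
r3 m[φ7→fog] = [F, F]
r3 m[φ8→sun] = [T, F]
r3 m[φ8→fog] = [F, F]
r3 m[snow→φ0] = [F, F]
r3 m[snow→φ1] = [F, F]
r3 m[snow→φ4] = [F, F]
r3 m[snow→φ5] = [F, F]
r3 m[snow→φ7] = [F, F]
r3 m[sun→φ2] = [F, F]
r3 m[sun→φ6] = [F, F]
r3 m[sun→φ8] = [F, T]
r3 m[sprk→φ1] = [T, F]
r3 m[sprk→φ2] = [T, T]
r3 m[sprk→φ5] = [T, F]
r3 m[rain→φ0] = [T, F]
r3 m[rain→φ3] = [T, F]
r3 m[rain→φ4] = [T, F]
r3 m[rain→φ6] = [T, F]
r3 m[fog→φ3] = [F, T]
r3 m[fog→φ7] = [F, T]
r3 m[fog→φ8] = [F, T]
no fixed point within 3 rounds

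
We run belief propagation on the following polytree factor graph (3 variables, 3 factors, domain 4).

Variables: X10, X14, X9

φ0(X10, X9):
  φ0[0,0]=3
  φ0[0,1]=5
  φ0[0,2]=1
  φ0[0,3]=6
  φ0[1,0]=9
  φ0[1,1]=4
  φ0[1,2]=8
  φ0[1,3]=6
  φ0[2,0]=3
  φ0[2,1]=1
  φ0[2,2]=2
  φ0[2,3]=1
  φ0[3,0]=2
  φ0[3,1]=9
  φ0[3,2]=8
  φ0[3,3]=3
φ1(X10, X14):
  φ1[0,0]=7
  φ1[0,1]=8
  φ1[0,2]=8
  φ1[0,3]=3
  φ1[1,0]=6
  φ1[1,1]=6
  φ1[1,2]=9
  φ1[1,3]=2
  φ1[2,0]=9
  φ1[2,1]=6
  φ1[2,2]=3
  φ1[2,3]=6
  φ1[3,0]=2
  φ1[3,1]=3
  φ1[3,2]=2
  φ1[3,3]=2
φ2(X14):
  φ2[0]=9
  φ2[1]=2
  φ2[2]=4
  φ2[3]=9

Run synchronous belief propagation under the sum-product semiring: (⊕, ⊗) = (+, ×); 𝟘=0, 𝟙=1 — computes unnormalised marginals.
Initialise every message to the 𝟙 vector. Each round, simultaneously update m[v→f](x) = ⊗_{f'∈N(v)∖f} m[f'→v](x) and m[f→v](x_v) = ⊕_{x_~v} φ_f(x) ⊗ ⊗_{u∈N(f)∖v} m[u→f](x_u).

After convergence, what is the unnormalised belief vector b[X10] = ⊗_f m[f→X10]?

init: all messages = 𝟙 over 4 values
r1 m[φ0→X10] = [15, 27, 7, 22]
r1 m[φ0→X9] = [17, 19, 19, 16]
r1 m[φ1→X10] = [26, 23, 24, 9]
r1 m[φ1→X14] = [24, 23, 22, 13]
r1 m[φ2→X14] = [9, 2, 4, 9]
r1 m[X10→φ0] = [1, 1, 1, 1]
r1 m[X10→φ1] = [1, 1, 1, 1]
r1 m[X14→φ1] = [1, 1, 1, 1]
r1 m[X14→φ2] = [1, 1, 1, 1]
r1 m[X9→φ0] = [1, 1, 1, 1]
r2 m[φ0→X10] = [15, 27, 7, 22]
r2 m[φ0→X9] = [17, 19, 19, 16]
r2 m[φ1→X10] = [26, 23, 24, 9]
r2 m[φ1→X14] = [24, 23, 22, 13]
r2 m[φ2→X14] = [9, 2, 4, 9]
r2 m[X10→φ0] = [26, 23, 24, 9]
r2 m[X10→φ1] = [15, 27, 7, 22]
r2 m[X14→φ1] = [9, 2, 4, 9]
r2 m[X14→φ2] = [24, 23, 22, 13]
r2 m[X9→φ0] = [1, 1, 1, 1]
r3 m[φ0→X10] = [15, 27, 7, 22]
r3 m[φ0→X9] = [375, 327, 330, 345]
r3 m[φ1→X10] = [138, 120, 159, 50]
r3 m[φ1→X14] = [374, 390, 428, 185]
r3 m[φ2→X14] = [9, 2, 4, 9]
r3 m[X10→φ0] = [26, 23, 24, 9]
r3 m[X10→φ1] = [15, 27, 7, 22]
r3 m[X14→φ1] = [9, 2, 4, 9]
r3 m[X14→φ2] = [24, 23, 22, 13]
r3 m[X9→φ0] = [1, 1, 1, 1]
r4 m[φ0→X10] = [15, 27, 7, 22]
r4 m[φ0→X9] = [375, 327, 330, 345]
r4 m[φ1→X10] = [138, 120, 159, 50]
r4 m[φ1→X14] = [374, 390, 428, 185]
r4 m[φ2→X14] = [9, 2, 4, 9]
r4 m[X10→φ0] = [138, 120, 159, 50]
r4 m[X10→φ1] = [15, 27, 7, 22]
r4 m[X14→φ1] = [9, 2, 4, 9]
r4 m[X14→φ2] = [374, 390, 428, 185]
r4 m[X9→φ0] = [1, 1, 1, 1]
r5 m[φ0→X10] = [15, 27, 7, 22]
r5 m[φ0→X9] = [2071, 1779, 1816, 1857]
r5 m[φ1→X10] = [138, 120, 159, 50]
r5 m[φ1→X14] = [374, 390, 428, 185]
r5 m[φ2→X14] = [9, 2, 4, 9]
r5 m[X10→φ0] = [138, 120, 159, 50]
r5 m[X10→φ1] = [15, 27, 7, 22]
r5 m[X14→φ1] = [9, 2, 4, 9]
r5 m[X14→φ2] = [374, 390, 428, 185]
r5 m[X9→φ0] = [1, 1, 1, 1]
r6 m[φ0→X10] = [15, 27, 7, 22]
r6 m[φ0→X9] = [2071, 1779, 1816, 1857]
r6 m[φ1→X10] = [138, 120, 159, 50]
r6 m[φ1→X14] = [374, 390, 428, 185]
r6 m[φ2→X14] = [9, 2, 4, 9]
r6 m[X10→φ0] = [138, 120, 159, 50]
r6 m[X10→φ1] = [15, 27, 7, 22]
r6 m[X14→φ1] = [9, 2, 4, 9]
r6 m[X14→φ2] = [374, 390, 428, 185]
r6 m[X9→φ0] = [1, 1, 1, 1]
fixed point reached at round 6
b[X10] = ⊗ incoming = [2070, 3240, 1113, 1100]

b[X10] = [2070, 3240, 1113, 1100]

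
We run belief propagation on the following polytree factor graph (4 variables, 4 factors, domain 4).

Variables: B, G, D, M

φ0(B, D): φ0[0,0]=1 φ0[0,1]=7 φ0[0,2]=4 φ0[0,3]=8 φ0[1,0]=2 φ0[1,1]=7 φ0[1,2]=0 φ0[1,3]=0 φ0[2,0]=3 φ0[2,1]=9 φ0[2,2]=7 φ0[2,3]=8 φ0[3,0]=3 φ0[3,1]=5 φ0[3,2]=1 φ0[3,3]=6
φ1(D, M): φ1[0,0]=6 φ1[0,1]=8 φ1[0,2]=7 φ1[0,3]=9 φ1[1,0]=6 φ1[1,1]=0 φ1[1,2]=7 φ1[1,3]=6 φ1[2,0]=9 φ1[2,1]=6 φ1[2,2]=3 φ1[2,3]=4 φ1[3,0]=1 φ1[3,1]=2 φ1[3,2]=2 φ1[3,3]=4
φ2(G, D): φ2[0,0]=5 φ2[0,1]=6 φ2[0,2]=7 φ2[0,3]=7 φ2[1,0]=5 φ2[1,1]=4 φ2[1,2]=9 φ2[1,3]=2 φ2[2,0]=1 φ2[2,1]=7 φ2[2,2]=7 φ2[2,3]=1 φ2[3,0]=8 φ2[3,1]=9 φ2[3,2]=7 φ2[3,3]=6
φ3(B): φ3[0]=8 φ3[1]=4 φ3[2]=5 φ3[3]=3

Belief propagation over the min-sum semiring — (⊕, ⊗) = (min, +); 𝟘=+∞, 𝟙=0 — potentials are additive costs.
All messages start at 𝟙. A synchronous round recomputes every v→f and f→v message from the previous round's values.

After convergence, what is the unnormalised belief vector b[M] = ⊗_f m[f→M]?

init: all messages = 𝟙 over 4 values
r1 m[φ0→B] = [1, 0, 3, 1]
r1 m[φ0→D] = [1, 5, 0, 0]
r1 m[φ1→D] = [6, 0, 3, 1]
r1 m[φ1→M] = [1, 0, 2, 4]
r1 m[φ2→G] = [5, 2, 1, 6]
r1 m[φ2→D] = [1, 4, 7, 1]
r1 m[φ3→B] = [8, 4, 5, 3]
r1 m[B→φ0] = [0, 0, 0, 0]
r1 m[B→φ3] = [0, 0, 0, 0]
r1 m[G→φ2] = [0, 0, 0, 0]
r1 m[D→φ0] = [0, 0, 0, 0]
r1 m[D→φ1] = [0, 0, 0, 0]
r1 m[D→φ2] = [0, 0, 0, 0]
r1 m[M→φ1] = [0, 0, 0, 0]
r2 m[φ0→B] = [1, 0, 3, 1]
r2 m[φ0→D] = [1, 5, 0, 0]
r2 m[φ1→D] = [6, 0, 3, 1]
r2 m[φ1→M] = [1, 0, 2, 4]
r2 m[φ2→G] = [5, 2, 1, 6]
r2 m[φ2→D] = [1, 4, 7, 1]
r2 m[φ3→B] = [8, 4, 5, 3]
r2 m[B→φ0] = [8, 4, 5, 3]
r2 m[B→φ3] = [1, 0, 3, 1]
r2 m[G→φ2] = [0, 0, 0, 0]
r2 m[D→φ0] = [7, 4, 10, 2]
r2 m[D→φ1] = [2, 9, 7, 1]
r2 m[D→φ2] = [7, 5, 3, 1]
r2 m[M→φ1] = [0, 0, 0, 0]
r3 m[φ0→B] = [8, 2, 10, 8]
r3 m[φ0→D] = [6, 8, 4, 4]
r3 m[φ1→D] = [6, 0, 3, 1]
r3 m[φ1→M] = [2, 3, 3, 5]
r3 m[φ2→G] = [8, 3, 2, 7]
r3 m[φ2→D] = [1, 4, 7, 1]
r3 m[φ3→B] = [8, 4, 5, 3]
r3 m[B→φ0] = [8, 4, 5, 3]
r3 m[B→φ3] = [1, 0, 3, 1]
r3 m[G→φ2] = [0, 0, 0, 0]
r3 m[D→φ0] = [7, 4, 10, 2]
r3 m[D→φ1] = [2, 9, 7, 1]
r3 m[D→φ2] = [7, 5, 3, 1]
r3 m[M→φ1] = [0, 0, 0, 0]
r4 m[φ0→B] = [8, 2, 10, 8]
r4 m[φ0→D] = [6, 8, 4, 4]
r4 m[φ1→D] = [6, 0, 3, 1]
r4 m[φ1→M] = [2, 3, 3, 5]
r4 m[φ2→G] = [8, 3, 2, 7]
r4 m[φ2→D] = [1, 4, 7, 1]
r4 m[φ3→B] = [8, 4, 5, 3]
r4 m[B→φ0] = [8, 4, 5, 3]
r4 m[B→φ3] = [8, 2, 10, 8]
r4 m[G→φ2] = [0, 0, 0, 0]
r4 m[D→φ0] = [7, 4, 10, 2]
r4 m[D→φ1] = [7, 12, 11, 5]
r4 m[D→φ2] = [12, 8, 7, 5]
r4 m[M→φ1] = [0, 0, 0, 0]
r5 m[φ0→B] = [8, 2, 10, 8]
r5 m[φ0→D] = [6, 8, 4, 4]
r5 m[φ1→D] = [6, 0, 3, 1]
r5 m[φ1→M] = [6, 7, 7, 9]
r5 m[φ2→G] = [12, 7, 6, 11]
r5 m[φ2→D] = [1, 4, 7, 1]
r5 m[φ3→B] = [8, 4, 5, 3]
r5 m[B→φ0] = [8, 4, 5, 3]
r5 m[B→φ3] = [8, 2, 10, 8]
r5 m[G→φ2] = [0, 0, 0, 0]
r5 m[D→φ0] = [7, 4, 10, 2]
r5 m[D→φ1] = [7, 12, 11, 5]
r5 m[D→φ2] = [12, 8, 7, 5]
r5 m[M→φ1] = [0, 0, 0, 0]
r6 m[φ0→B] = [8, 2, 10, 8]
r6 m[φ0→D] = [6, 8, 4, 4]
r6 m[φ1→D] = [6, 0, 3, 1]
r6 m[φ1→M] = [6, 7, 7, 9]
r6 m[φ2→G] = [12, 7, 6, 11]
r6 m[φ2→D] = [1, 4, 7, 1]
r6 m[φ3→B] = [8, 4, 5, 3]
r6 m[B→φ0] = [8, 4, 5, 3]
r6 m[B→φ3] = [8, 2, 10, 8]
r6 m[G→φ2] = [0, 0, 0, 0]
r6 m[D→φ0] = [7, 4, 10, 2]
r6 m[D→φ1] = [7, 12, 11, 5]
r6 m[D→φ2] = [12, 8, 7, 5]
r6 m[M→φ1] = [0, 0, 0, 0]
fixed point reached at round 6
b[M] = ⊗ incoming = [6, 7, 7, 9]

b[M] = [6, 7, 7, 9]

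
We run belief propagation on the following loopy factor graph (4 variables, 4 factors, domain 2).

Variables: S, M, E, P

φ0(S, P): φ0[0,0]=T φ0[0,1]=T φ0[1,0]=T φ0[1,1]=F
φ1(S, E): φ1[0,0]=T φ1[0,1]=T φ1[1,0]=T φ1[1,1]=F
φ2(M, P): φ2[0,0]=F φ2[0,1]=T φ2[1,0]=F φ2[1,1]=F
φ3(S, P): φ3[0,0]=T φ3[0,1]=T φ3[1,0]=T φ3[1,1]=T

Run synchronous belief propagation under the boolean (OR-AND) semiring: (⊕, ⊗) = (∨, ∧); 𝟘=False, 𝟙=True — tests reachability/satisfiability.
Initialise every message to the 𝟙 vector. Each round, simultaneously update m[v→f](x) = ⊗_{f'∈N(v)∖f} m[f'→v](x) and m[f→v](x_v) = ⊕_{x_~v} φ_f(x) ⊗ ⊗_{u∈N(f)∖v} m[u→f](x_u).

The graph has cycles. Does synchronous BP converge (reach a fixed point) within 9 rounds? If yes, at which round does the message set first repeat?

init: all messages = 𝟙 over 2 values
r1 m[φ0→S] = [T, T]
r1 m[φ0→P] = [T, T]
r1 m[φ1→S] = [T, T]
r1 m[φ1→E] = [T, T]
r1 m[φ2→M] = [T, F]
r1 m[φ2→P] = [F, T]
r1 m[φ3→S] = [T, T]
r1 m[φ3→P] = [T, T]
r1 m[S→φ0] = [T, T]
r1 m[S→φ1] = [T, T]
r1 m[S→φ3] = [T, T]
r1 m[M→φ2] = [T, T]
r1 m[E→φ1] = [T, T]
r1 m[P→φ0] = [T, T]
r1 m[P→φ2] = [T, T]
r1 m[P→φ3] = [T, T]
r2 m[φ0→S] = [T, T]
r2 m[φ0→P] = [T, T]
r2 m[φ1→S] = [T, T]
r2 m[φ1→E] = [T, T]
r2 m[φ2→M] = [T, F]
r2 m[φ2→P] = [F, T]
r2 m[φ3→S] = [T, T]
r2 m[φ3→P] = [T, T]
r2 m[S→φ0] = [T, T]
r2 m[S→φ1] = [T, T]
r2 m[S→φ3] = [T, T]
r2 m[M→φ2] = [T, T]
r2 m[E→φ1] = [T, T]
r2 m[P→φ0] = [F, T]
r2 m[P→φ2] = [T, T]
r2 m[P→φ3] = [F, T]
r3 m[φ0→S] = [T, F]
r3 m[φ0→P] = [T, T]
r3 m[φ1→S] = [T, T]
r3 m[φ1→E] = [T, T]
r3 m[φ2→M] = [T, F]
r3 m[φ2→P] = [F, T]
r3 m[φ3→S] = [T, T]
r3 m[φ3→P] = [T, T]
r3 m[S→φ0] = [T, T]
r3 m[S→φ1] = [T, T]
r3 m[S→φ3] = [T, T]
r3 m[M→φ2] = [T, T]
r3 m[E→φ1] = [T, T]
r3 m[P→φ0] = [F, T]
r3 m[P→φ2] = [T, T]
r3 m[P→φ3] = [F, T]
r4 m[φ0→S] = [T, F]
r4 m[φ0→P] = [T, T]
r4 m[φ1→S] = [T, T]
r4 m[φ1→E] = [T, T]
r4 m[φ2→M] = [T, F]
r4 m[φ2→P] = [F, T]
r4 m[φ3→S] = [T, T]
r4 m[φ3→P] = [T, T]
r4 m[S→φ0] = [T, T]
r4 m[S→φ1] = [T, F]
r4 m[S→φ3] = [T, F]
r4 m[M→φ2] = [T, T]
r4 m[E→φ1] = [T, T]
r4 m[P→φ0] = [F, T]
r4 m[P→φ2] = [T, T]
r4 m[P→φ3] = [F, T]
r5 m[φ0→S] = [T, F]
r5 m[φ0→P] = [T, T]
r5 m[φ1→S] = [T, T]
r5 m[φ1→E] = [T, T]
r5 m[φ2→M] = [T, F]
r5 m[φ2→P] = [F, T]
r5 m[φ3→S] = [T, T]
r5 m[φ3→P] = [T, T]
r5 m[S→φ0] = [T, T]
r5 m[S→φ1] = [T, F]
r5 m[S→φ3] = [T, F]
r5 m[M→φ2] = [T, T]
r5 m[E→φ1] = [T, T]
r5 m[P→φ0] = [F, T]
r5 m[P→φ2] = [T, T]
r5 m[P→φ3] = [F, T]
fixed point reached at round 5
messages reach a fixed point at round 5

CONVERGED at round 5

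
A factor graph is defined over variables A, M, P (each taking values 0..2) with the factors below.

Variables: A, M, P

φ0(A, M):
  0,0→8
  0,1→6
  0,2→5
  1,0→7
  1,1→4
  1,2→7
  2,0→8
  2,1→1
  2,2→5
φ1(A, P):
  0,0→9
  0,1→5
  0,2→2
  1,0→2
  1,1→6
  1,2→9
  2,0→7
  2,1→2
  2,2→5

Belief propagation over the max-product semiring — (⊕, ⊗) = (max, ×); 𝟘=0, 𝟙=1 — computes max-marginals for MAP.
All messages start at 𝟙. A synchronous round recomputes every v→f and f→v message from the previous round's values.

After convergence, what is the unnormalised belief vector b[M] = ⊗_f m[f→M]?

init: all messages = 𝟙 over 3 values
r1 m[φ0→A] = [8, 7, 8]
r1 m[φ0→M] = [8, 6, 7]
r1 m[φ1→A] = [9, 9, 7]
r1 m[φ1→P] = [9, 6, 9]
r1 m[A→φ0] = [1, 1, 1]
r1 m[A→φ1] = [1, 1, 1]
r1 m[M→φ0] = [1, 1, 1]
r1 m[P→φ1] = [1, 1, 1]
r2 m[φ0→A] = [8, 7, 8]
r2 m[φ0→M] = [8, 6, 7]
r2 m[φ1→A] = [9, 9, 7]
r2 m[φ1→P] = [9, 6, 9]
r2 m[A→φ0] = [9, 9, 7]
r2 m[A→φ1] = [8, 7, 8]
r2 m[M→φ0] = [1, 1, 1]
r2 m[P→φ1] = [1, 1, 1]
r3 m[φ0→A] = [8, 7, 8]
r3 m[φ0→M] = [72, 54, 63]
r3 m[φ1→A] = [9, 9, 7]
r3 m[φ1→P] = [72, 42, 63]
r3 m[A→φ0] = [9, 9, 7]
r3 m[A→φ1] = [8, 7, 8]
r3 m[M→φ0] = [1, 1, 1]
r3 m[P→φ1] = [1, 1, 1]
r4 m[φ0→A] = [8, 7, 8]
r4 m[φ0→M] = [72, 54, 63]
r4 m[φ1→A] = [9, 9, 7]
r4 m[φ1→P] = [72, 42, 63]
r4 m[A→φ0] = [9, 9, 7]
r4 m[A→φ1] = [8, 7, 8]
r4 m[M→φ0] = [1, 1, 1]
r4 m[P→φ1] = [1, 1, 1]
fixed point reached at round 4
b[M] = ⊗ incoming = [72, 54, 63]

b[M] = [72, 54, 63]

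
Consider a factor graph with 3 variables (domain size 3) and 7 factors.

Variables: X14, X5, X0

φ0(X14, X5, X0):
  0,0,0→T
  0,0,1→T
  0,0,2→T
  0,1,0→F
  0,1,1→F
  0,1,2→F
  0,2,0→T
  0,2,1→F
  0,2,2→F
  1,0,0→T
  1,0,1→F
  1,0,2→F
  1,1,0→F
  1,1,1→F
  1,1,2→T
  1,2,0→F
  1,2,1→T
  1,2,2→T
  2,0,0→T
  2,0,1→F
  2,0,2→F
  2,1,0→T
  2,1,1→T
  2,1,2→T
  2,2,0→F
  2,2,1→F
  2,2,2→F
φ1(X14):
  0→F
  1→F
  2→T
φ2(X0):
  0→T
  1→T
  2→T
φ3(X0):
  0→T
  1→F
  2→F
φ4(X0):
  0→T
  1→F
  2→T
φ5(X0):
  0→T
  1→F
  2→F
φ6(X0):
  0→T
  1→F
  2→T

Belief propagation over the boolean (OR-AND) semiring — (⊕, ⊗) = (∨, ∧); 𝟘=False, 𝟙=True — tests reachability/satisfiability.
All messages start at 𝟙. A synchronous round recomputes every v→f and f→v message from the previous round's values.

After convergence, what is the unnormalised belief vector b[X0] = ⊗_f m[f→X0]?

b[X0] = [T, F, F]

init: all messages = 𝟙 over 3 values
r1 m[φ0→X14] = [T, T, T]
r1 m[φ0→X5] = [T, T, T]
r1 m[φ0→X0] = [T, T, T]
r1 m[φ1→X14] = [F, F, T]
r1 m[φ2→X0] = [T, T, T]
r1 m[φ3→X0] = [T, F, F]
r1 m[φ4→X0] = [T, F, T]
r1 m[φ5→X0] = [T, F, F]
r1 m[φ6→X0] = [T, F, T]
r1 m[X14→φ0] = [T, T, T]
r1 m[X14→φ1] = [T, T, T]
r1 m[X5→φ0] = [T, T, T]
r1 m[X0→φ0] = [T, T, T]
r1 m[X0→φ2] = [T, T, T]
r1 m[X0→φ3] = [T, T, T]
r1 m[X0→φ4] = [T, T, T]
r1 m[X0→φ5] = [T, T, T]
r1 m[X0→φ6] = [T, T, T]
r2 m[φ0→X14] = [T, T, T]
r2 m[φ0→X5] = [T, T, T]
r2 m[φ0→X0] = [T, T, T]
r2 m[φ1→X14] = [F, F, T]
r2 m[φ2→X0] = [T, T, T]
r2 m[φ3→X0] = [T, F, F]
r2 m[φ4→X0] = [T, F, T]
r2 m[φ5→X0] = [T, F, F]
r2 m[φ6→X0] = [T, F, T]
r2 m[X14→φ0] = [F, F, T]
r2 m[X14→φ1] = [T, T, T]
r2 m[X5→φ0] = [T, T, T]
r2 m[X0→φ0] = [T, F, F]
r2 m[X0→φ2] = [T, F, F]
r2 m[X0→φ3] = [T, F, F]
r2 m[X0→φ4] = [T, F, F]
r2 m[X0→φ5] = [T, F, F]
r2 m[X0→φ6] = [T, F, F]
r3 m[φ0→X14] = [T, T, T]
r3 m[φ0→X5] = [T, T, F]
r3 m[φ0→X0] = [T, T, T]
r3 m[φ1→X14] = [F, F, T]
r3 m[φ2→X0] = [T, T, T]
r3 m[φ3→X0] = [T, F, F]
r3 m[φ4→X0] = [T, F, T]
r3 m[φ5→X0] = [T, F, F]
r3 m[φ6→X0] = [T, F, T]
r3 m[X14→φ0] = [F, F, T]
r3 m[X14→φ1] = [T, T, T]
r3 m[X5→φ0] = [T, T, T]
r3 m[X0→φ0] = [T, F, F]
r3 m[X0→φ2] = [T, F, F]
r3 m[X0→φ3] = [T, F, F]
r3 m[X0→φ4] = [T, F, F]
r3 m[X0→φ5] = [T, F, F]
r3 m[X0→φ6] = [T, F, F]
r4 m[φ0→X14] = [T, T, T]
r4 m[φ0→X5] = [T, T, F]
r4 m[φ0→X0] = [T, T, T]
r4 m[φ1→X14] = [F, F, T]
r4 m[φ2→X0] = [T, T, T]
r4 m[φ3→X0] = [T, F, F]
r4 m[φ4→X0] = [T, F, T]
r4 m[φ5→X0] = [T, F, F]
r4 m[φ6→X0] = [T, F, T]
r4 m[X14→φ0] = [F, F, T]
r4 m[X14→φ1] = [T, T, T]
r4 m[X5→φ0] = [T, T, T]
r4 m[X0→φ0] = [T, F, F]
r4 m[X0→φ2] = [T, F, F]
r4 m[X0→φ3] = [T, F, F]
r4 m[X0→φ4] = [T, F, F]
r4 m[X0→φ5] = [T, F, F]
r4 m[X0→φ6] = [T, F, F]
fixed point reached at round 4
b[X0] = ⊗ incoming = [T, F, F]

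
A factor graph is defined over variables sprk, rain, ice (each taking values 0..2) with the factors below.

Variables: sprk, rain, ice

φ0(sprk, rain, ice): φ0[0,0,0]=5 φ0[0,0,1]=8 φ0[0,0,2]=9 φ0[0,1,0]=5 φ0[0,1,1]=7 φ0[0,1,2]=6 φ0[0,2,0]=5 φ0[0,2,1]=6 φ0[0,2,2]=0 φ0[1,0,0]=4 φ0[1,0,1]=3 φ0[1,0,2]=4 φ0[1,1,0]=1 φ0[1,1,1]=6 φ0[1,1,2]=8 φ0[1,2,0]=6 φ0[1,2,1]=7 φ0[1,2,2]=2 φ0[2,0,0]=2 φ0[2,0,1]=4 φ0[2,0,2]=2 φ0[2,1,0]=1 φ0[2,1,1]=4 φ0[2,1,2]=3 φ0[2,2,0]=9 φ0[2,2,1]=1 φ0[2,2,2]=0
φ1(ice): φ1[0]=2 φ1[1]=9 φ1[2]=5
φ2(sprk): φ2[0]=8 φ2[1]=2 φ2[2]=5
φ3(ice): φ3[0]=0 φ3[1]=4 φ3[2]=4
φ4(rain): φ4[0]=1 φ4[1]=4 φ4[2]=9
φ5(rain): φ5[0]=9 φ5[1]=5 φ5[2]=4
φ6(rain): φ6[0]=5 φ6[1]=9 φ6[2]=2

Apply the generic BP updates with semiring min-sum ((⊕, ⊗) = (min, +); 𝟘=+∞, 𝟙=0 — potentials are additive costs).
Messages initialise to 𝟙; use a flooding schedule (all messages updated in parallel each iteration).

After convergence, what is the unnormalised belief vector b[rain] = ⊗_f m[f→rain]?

b[rain] = [23, 23, 25]

init: all messages = 𝟙 over 3 values
r1 m[φ0→sprk] = [0, 1, 0]
r1 m[φ0→rain] = [2, 1, 0]
r1 m[φ0→ice] = [1, 1, 0]
r1 m[φ1→ice] = [2, 9, 5]
r1 m[φ2→sprk] = [8, 2, 5]
r1 m[φ3→ice] = [0, 4, 4]
r1 m[φ4→rain] = [1, 4, 9]
r1 m[φ5→rain] = [9, 5, 4]
r1 m[φ6→rain] = [5, 9, 2]
r1 m[sprk→φ0] = [0, 0, 0]
r1 m[sprk→φ2] = [0, 0, 0]
r1 m[rain→φ0] = [0, 0, 0]
r1 m[rain→φ4] = [0, 0, 0]
r1 m[rain→φ5] = [0, 0, 0]
r1 m[rain→φ6] = [0, 0, 0]
r1 m[ice→φ0] = [0, 0, 0]
r1 m[ice→φ1] = [0, 0, 0]
r1 m[ice→φ3] = [0, 0, 0]
r2 m[φ0→sprk] = [0, 1, 0]
r2 m[φ0→rain] = [2, 1, 0]
r2 m[φ0→ice] = [1, 1, 0]
r2 m[φ1→ice] = [2, 9, 5]
r2 m[φ2→sprk] = [8, 2, 5]
r2 m[φ3→ice] = [0, 4, 4]
r2 m[φ4→rain] = [1, 4, 9]
r2 m[φ5→rain] = [9, 5, 4]
r2 m[φ6→rain] = [5, 9, 2]
r2 m[sprk→φ0] = [8, 2, 5]
r2 m[sprk→φ2] = [0, 1, 0]
r2 m[rain→φ0] = [15, 18, 15]
r2 m[rain→φ4] = [16, 15, 6]
r2 m[rain→φ5] = [8, 14, 11]
r2 m[rain→φ6] = [12, 10, 13]
r2 m[ice→φ0] = [2, 13, 9]
r2 m[ice→φ1] = [1, 5, 4]
r2 m[ice→φ3] = [3, 10, 5]
r3 m[φ0→sprk] = [22, 21, 19]
r3 m[φ0→rain] = [8, 5, 10]
r3 m[φ0→ice] = [21, 20, 19]
r3 m[φ1→ice] = [2, 9, 5]
r3 m[φ2→sprk] = [8, 2, 5]
r3 m[φ3→ice] = [0, 4, 4]
r3 m[φ4→rain] = [1, 4, 9]
r3 m[φ5→rain] = [9, 5, 4]
r3 m[φ6→rain] = [5, 9, 2]
r3 m[sprk→φ0] = [8, 2, 5]
r3 m[sprk→φ2] = [0, 1, 0]
r3 m[rain→φ0] = [15, 18, 15]
r3 m[rain→φ4] = [16, 15, 6]
r3 m[rain→φ5] = [8, 14, 11]
r3 m[rain→φ6] = [12, 10, 13]
r3 m[ice→φ0] = [2, 13, 9]
r3 m[ice→φ1] = [1, 5, 4]
r3 m[ice→φ3] = [3, 10, 5]
r4 m[φ0→sprk] = [22, 21, 19]
r4 m[φ0→rain] = [8, 5, 10]
r4 m[φ0→ice] = [21, 20, 19]
r4 m[φ1→ice] = [2, 9, 5]
r4 m[φ2→sprk] = [8, 2, 5]
r4 m[φ3→ice] = [0, 4, 4]
r4 m[φ4→rain] = [1, 4, 9]
r4 m[φ5→rain] = [9, 5, 4]
r4 m[φ6→rain] = [5, 9, 2]
r4 m[sprk→φ0] = [8, 2, 5]
r4 m[sprk→φ2] = [22, 21, 19]
r4 m[rain→φ0] = [15, 18, 15]
r4 m[rain→φ4] = [22, 19, 16]
r4 m[rain→φ5] = [14, 18, 21]
r4 m[rain→φ6] = [18, 14, 23]
r4 m[ice→φ0] = [2, 13, 9]
r4 m[ice→φ1] = [21, 24, 23]
r4 m[ice→φ3] = [23, 29, 24]
r5 m[φ0→sprk] = [22, 21, 19]
r5 m[φ0→rain] = [8, 5, 10]
r5 m[φ0→ice] = [21, 20, 19]
r5 m[φ1→ice] = [2, 9, 5]
r5 m[φ2→sprk] = [8, 2, 5]
r5 m[φ3→ice] = [0, 4, 4]
r5 m[φ4→rain] = [1, 4, 9]
r5 m[φ5→rain] = [9, 5, 4]
r5 m[φ6→rain] = [5, 9, 2]
r5 m[sprk→φ0] = [8, 2, 5]
r5 m[sprk→φ2] = [22, 21, 19]
r5 m[rain→φ0] = [15, 18, 15]
r5 m[rain→φ4] = [22, 19, 16]
r5 m[rain→φ5] = [14, 18, 21]
r5 m[rain→φ6] = [18, 14, 23]
r5 m[ice→φ0] = [2, 13, 9]
r5 m[ice→φ1] = [21, 24, 23]
r5 m[ice→φ3] = [23, 29, 24]
fixed point reached at round 5
b[rain] = ⊗ incoming = [23, 23, 25]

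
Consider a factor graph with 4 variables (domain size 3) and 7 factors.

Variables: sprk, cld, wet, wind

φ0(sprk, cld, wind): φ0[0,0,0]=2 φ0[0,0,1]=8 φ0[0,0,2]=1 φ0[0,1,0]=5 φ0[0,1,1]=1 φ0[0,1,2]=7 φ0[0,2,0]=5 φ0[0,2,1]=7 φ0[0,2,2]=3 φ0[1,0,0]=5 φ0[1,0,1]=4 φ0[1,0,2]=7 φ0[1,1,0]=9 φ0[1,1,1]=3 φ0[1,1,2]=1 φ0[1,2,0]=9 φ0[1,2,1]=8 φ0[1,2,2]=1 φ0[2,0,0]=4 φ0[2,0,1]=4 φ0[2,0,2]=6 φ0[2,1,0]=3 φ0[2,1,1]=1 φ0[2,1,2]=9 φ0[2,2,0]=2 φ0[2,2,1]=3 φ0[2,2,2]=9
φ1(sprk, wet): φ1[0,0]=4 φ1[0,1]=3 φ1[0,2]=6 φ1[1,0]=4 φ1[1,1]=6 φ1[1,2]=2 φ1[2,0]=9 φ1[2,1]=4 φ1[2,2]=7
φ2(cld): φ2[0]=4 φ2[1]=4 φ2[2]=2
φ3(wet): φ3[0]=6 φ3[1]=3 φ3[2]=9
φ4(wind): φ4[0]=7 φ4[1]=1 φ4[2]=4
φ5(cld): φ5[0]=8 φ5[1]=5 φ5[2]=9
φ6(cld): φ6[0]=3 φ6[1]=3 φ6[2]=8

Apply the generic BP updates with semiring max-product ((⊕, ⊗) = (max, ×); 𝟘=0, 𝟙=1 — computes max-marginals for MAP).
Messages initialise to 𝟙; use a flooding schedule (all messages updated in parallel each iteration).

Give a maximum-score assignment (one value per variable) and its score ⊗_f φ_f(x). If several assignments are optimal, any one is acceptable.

init: all messages = 𝟙 over 3 values
r1 m[φ0→sprk] = [8, 9, 9]
r1 m[φ0→cld] = [8, 9, 9]
r1 m[φ0→wind] = [9, 8, 9]
r1 m[φ1→sprk] = [6, 6, 9]
r1 m[φ1→wet] = [9, 6, 7]
r1 m[φ2→cld] = [4, 4, 2]
r1 m[φ3→wet] = [6, 3, 9]
r1 m[φ4→wind] = [7, 1, 4]
r1 m[φ5→cld] = [8, 5, 9]
r1 m[φ6→cld] = [3, 3, 8]
r1 m[sprk→φ0] = [1, 1, 1]
r1 m[sprk→φ1] = [1, 1, 1]
r1 m[cld→φ0] = [1, 1, 1]
r1 m[cld→φ2] = [1, 1, 1]
r1 m[cld→φ5] = [1, 1, 1]
r1 m[cld→φ6] = [1, 1, 1]
r1 m[wet→φ1] = [1, 1, 1]
r1 m[wet→φ3] = [1, 1, 1]
r1 m[wind→φ0] = [1, 1, 1]
r1 m[wind→φ4] = [1, 1, 1]
r2 m[φ0→sprk] = [8, 9, 9]
r2 m[φ0→cld] = [8, 9, 9]
r2 m[φ0→wind] = [9, 8, 9]
r2 m[φ1→sprk] = [6, 6, 9]
r2 m[φ1→wet] = [9, 6, 7]
r2 m[φ2→cld] = [4, 4, 2]
r2 m[φ3→wet] = [6, 3, 9]
r2 m[φ4→wind] = [7, 1, 4]
r2 m[φ5→cld] = [8, 5, 9]
r2 m[φ6→cld] = [3, 3, 8]
r2 m[sprk→φ0] = [6, 6, 9]
r2 m[sprk→φ1] = [8, 9, 9]
r2 m[cld→φ0] = [96, 60, 144]
r2 m[cld→φ2] = [192, 135, 648]
r2 m[cld→φ5] = [96, 108, 144]
r2 m[cld→φ6] = [256, 180, 162]
r2 m[wet→φ1] = [6, 3, 9]
r2 m[wet→φ3] = [9, 6, 7]
r2 m[wind→φ0] = [7, 1, 4]
r2 m[wind→φ4] = [9, 8, 9]
r3 m[φ0→sprk] = [5040, 9072, 5184]
r3 m[φ0→cld] = [252, 378, 378]
r3 m[φ0→wind] = [7776, 6912, 11664]
r3 m[φ1→sprk] = [54, 24, 63]
r3 m[φ1→wet] = [81, 54, 63]
r3 m[φ2→cld] = [4, 4, 2]
r3 m[φ3→wet] = [6, 3, 9]
r3 m[φ4→wind] = [7, 1, 4]
r3 m[φ5→cld] = [8, 5, 9]
r3 m[φ6→cld] = [3, 3, 8]
r3 m[sprk→φ0] = [6, 6, 9]
r3 m[sprk→φ1] = [8, 9, 9]
r3 m[cld→φ0] = [96, 60, 144]
r3 m[cld→φ2] = [192, 135, 648]
r3 m[cld→φ5] = [96, 108, 144]
r3 m[cld→φ6] = [256, 180, 162]
r3 m[wet→φ1] = [6, 3, 9]
r3 m[wet→φ3] = [9, 6, 7]
r3 m[wind→φ0] = [7, 1, 4]
r3 m[wind→φ4] = [9, 8, 9]
r4 m[φ0→sprk] = [5040, 9072, 5184]
r4 m[φ0→cld] = [252, 378, 378]
r4 m[φ0→wind] = [7776, 6912, 11664]
r4 m[φ1→sprk] = [54, 24, 63]
r4 m[φ1→wet] = [81, 54, 63]
r4 m[φ2→cld] = [4, 4, 2]
r4 m[φ3→wet] = [6, 3, 9]
r4 m[φ4→wind] = [7, 1, 4]
r4 m[φ5→cld] = [8, 5, 9]
r4 m[φ6→cld] = [3, 3, 8]
r4 m[sprk→φ0] = [54, 24, 63]
r4 m[sprk→φ1] = [5040, 9072, 5184]
r4 m[cld→φ0] = [96, 60, 144]
r4 m[cld→φ2] = [6048, 5670, 27216]
r4 m[cld→φ5] = [3024, 4536, 6048]
r4 m[cld→φ6] = [8064, 7560, 6804]
r4 m[wet→φ1] = [6, 3, 9]
r4 m[wet→φ3] = [81, 54, 63]
r4 m[wind→φ0] = [7, 1, 4]
r4 m[wind→φ4] = [7776, 6912, 11664]
r5 m[φ0→sprk] = [5040, 9072, 5184]
r5 m[φ0→cld] = [1764, 2268, 2268]
r5 m[φ0→wind] = [38880, 54432, 81648]
r5 m[φ1→sprk] = [54, 24, 63]
r5 m[φ1→wet] = [46656, 54432, 36288]
r5 m[φ2→cld] = [4, 4, 2]
r5 m[φ3→wet] = [6, 3, 9]
r5 m[φ4→wind] = [7, 1, 4]
r5 m[φ5→cld] = [8, 5, 9]
r5 m[φ6→cld] = [3, 3, 8]
r5 m[sprk→φ0] = [54, 24, 63]
r5 m[sprk→φ1] = [5040, 9072, 5184]
r5 m[cld→φ0] = [96, 60, 144]
r5 m[cld→φ2] = [6048, 5670, 27216]
r5 m[cld→φ5] = [3024, 4536, 6048]
r5 m[cld→φ6] = [8064, 7560, 6804]
r5 m[wet→φ1] = [6, 3, 9]
r5 m[wet→φ3] = [81, 54, 63]
r5 m[wind→φ0] = [7, 1, 4]
r5 m[wind→φ4] = [7776, 6912, 11664]
r6 m[φ0→sprk] = [5040, 9072, 5184]
r6 m[φ0→cld] = [1764, 2268, 2268]
r6 m[φ0→wind] = [38880, 54432, 81648]
r6 m[φ1→sprk] = [54, 24, 63]
r6 m[φ1→wet] = [46656, 54432, 36288]
r6 m[φ2→cld] = [4, 4, 2]
r6 m[φ3→wet] = [6, 3, 9]
r6 m[φ4→wind] = [7, 1, 4]
r6 m[φ5→cld] = [8, 5, 9]
r6 m[φ6→cld] = [3, 3, 8]
r6 m[sprk→φ0] = [54, 24, 63]
r6 m[sprk→φ1] = [5040, 9072, 5184]
r6 m[cld→φ0] = [96, 60, 144]
r6 m[cld→φ2] = [42336, 34020, 163296]
r6 m[cld→φ5] = [21168, 27216, 36288]
r6 m[cld→φ6] = [56448, 45360, 40824]
r6 m[wet→φ1] = [6, 3, 9]
r6 m[wet→φ3] = [46656, 54432, 36288]
r6 m[wind→φ0] = [7, 1, 4]
r6 m[wind→φ4] = [38880, 54432, 81648]
r7 m[φ0→sprk] = [5040, 9072, 5184]
r7 m[φ0→cld] = [1764, 2268, 2268]
r7 m[φ0→wind] = [38880, 54432, 81648]
r7 m[φ1→sprk] = [54, 24, 63]
r7 m[φ1→wet] = [46656, 54432, 36288]
r7 m[φ2→cld] = [4, 4, 2]
r7 m[φ3→wet] = [6, 3, 9]
r7 m[φ4→wind] = [7, 1, 4]
r7 m[φ5→cld] = [8, 5, 9]
r7 m[φ6→cld] = [3, 3, 8]
r7 m[sprk→φ0] = [54, 24, 63]
r7 m[sprk→φ1] = [5040, 9072, 5184]
r7 m[cld→φ0] = [96, 60, 144]
r7 m[cld→φ2] = [42336, 34020, 163296]
r7 m[cld→φ5] = [21168, 27216, 36288]
r7 m[cld→φ6] = [56448, 45360, 40824]
r7 m[wet→φ1] = [6, 3, 9]
r7 m[wet→φ3] = [46656, 54432, 36288]
r7 m[wind→φ0] = [7, 1, 4]
r7 m[wind→φ4] = [38880, 54432, 81648]
fixed point reached at round 7
traceback from sprk: (sprk=2, cld=2, wet=2, wind=2), score=326592

assignment: (sprk=2, cld=2, wet=2, wind=2); score = 326592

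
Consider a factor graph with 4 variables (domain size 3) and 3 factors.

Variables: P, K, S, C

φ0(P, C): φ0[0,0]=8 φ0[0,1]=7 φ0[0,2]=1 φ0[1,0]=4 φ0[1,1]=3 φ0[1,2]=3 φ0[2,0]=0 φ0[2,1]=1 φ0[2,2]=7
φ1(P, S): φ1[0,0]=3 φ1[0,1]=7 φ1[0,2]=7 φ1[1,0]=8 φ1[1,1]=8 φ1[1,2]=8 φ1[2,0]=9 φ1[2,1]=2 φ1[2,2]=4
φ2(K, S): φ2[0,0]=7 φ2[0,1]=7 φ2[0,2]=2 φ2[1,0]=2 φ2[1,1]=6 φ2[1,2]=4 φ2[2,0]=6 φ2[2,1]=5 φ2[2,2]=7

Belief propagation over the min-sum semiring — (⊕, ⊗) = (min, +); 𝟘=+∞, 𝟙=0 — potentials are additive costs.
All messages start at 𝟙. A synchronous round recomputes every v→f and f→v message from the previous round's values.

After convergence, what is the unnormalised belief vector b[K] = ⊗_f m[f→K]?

init: all messages = 𝟙 over 3 values
r1 m[φ0→P] = [1, 3, 0]
r1 m[φ0→C] = [0, 1, 1]
r1 m[φ1→P] = [3, 8, 2]
r1 m[φ1→S] = [3, 2, 4]
r1 m[φ2→K] = [2, 2, 5]
r1 m[φ2→S] = [2, 5, 2]
r1 m[P→φ0] = [0, 0, 0]
r1 m[P→φ1] = [0, 0, 0]
r1 m[K→φ2] = [0, 0, 0]
r1 m[S→φ1] = [0, 0, 0]
r1 m[S→φ2] = [0, 0, 0]
r1 m[C→φ0] = [0, 0, 0]
r2 m[φ0→P] = [1, 3, 0]
r2 m[φ0→C] = [0, 1, 1]
r2 m[φ1→P] = [3, 8, 2]
r2 m[φ1→S] = [3, 2, 4]
r2 m[φ2→K] = [2, 2, 5]
r2 m[φ2→S] = [2, 5, 2]
r2 m[P→φ0] = [3, 8, 2]
r2 m[P→φ1] = [1, 3, 0]
r2 m[K→φ2] = [0, 0, 0]
r2 m[S→φ1] = [2, 5, 2]
r2 m[S→φ2] = [3, 2, 4]
r2 m[C→φ0] = [0, 0, 0]
r3 m[φ0→P] = [1, 3, 0]
r3 m[φ0→C] = [2, 3, 4]
r3 m[φ1→P] = [5, 10, 6]
r3 m[φ1→S] = [4, 2, 4]
r3 m[φ2→K] = [6, 5, 7]
r3 m[φ2→S] = [2, 5, 2]
r3 m[P→φ0] = [3, 8, 2]
r3 m[P→φ1] = [1, 3, 0]
r3 m[K→φ2] = [0, 0, 0]
r3 m[S→φ1] = [2, 5, 2]
r3 m[S→φ2] = [3, 2, 4]
r3 m[C→φ0] = [0, 0, 0]
r4 m[φ0→P] = [1, 3, 0]
r4 m[φ0→C] = [2, 3, 4]
r4 m[φ1→P] = [5, 10, 6]
r4 m[φ1→S] = [4, 2, 4]
r4 m[φ2→K] = [6, 5, 7]
r4 m[φ2→S] = [2, 5, 2]
r4 m[P→φ0] = [5, 10, 6]
r4 m[P→φ1] = [1, 3, 0]
r4 m[K→φ2] = [0, 0, 0]
r4 m[S→φ1] = [2, 5, 2]
r4 m[S→φ2] = [4, 2, 4]
r4 m[C→φ0] = [0, 0, 0]
r5 m[φ0→P] = [1, 3, 0]
r5 m[φ0→C] = [6, 7, 6]
r5 m[φ1→P] = [5, 10, 6]
r5 m[φ1→S] = [4, 2, 4]
r5 m[φ2→K] = [6, 6, 7]
r5 m[φ2→S] = [2, 5, 2]
r5 m[P→φ0] = [5, 10, 6]
r5 m[P→φ1] = [1, 3, 0]
r5 m[K→φ2] = [0, 0, 0]
r5 m[S→φ1] = [2, 5, 2]
r5 m[S→φ2] = [4, 2, 4]
r5 m[C→φ0] = [0, 0, 0]
r6 m[φ0→P] = [1, 3, 0]
r6 m[φ0→C] = [6, 7, 6]
r6 m[φ1→P] = [5, 10, 6]
r6 m[φ1→S] = [4, 2, 4]
r6 m[φ2→K] = [6, 6, 7]
r6 m[φ2→S] = [2, 5, 2]
r6 m[P→φ0] = [5, 10, 6]
r6 m[P→φ1] = [1, 3, 0]
r6 m[K→φ2] = [0, 0, 0]
r6 m[S→φ1] = [2, 5, 2]
r6 m[S→φ2] = [4, 2, 4]
r6 m[C→φ0] = [0, 0, 0]
fixed point reached at round 6
b[K] = ⊗ incoming = [6, 6, 7]

b[K] = [6, 6, 7]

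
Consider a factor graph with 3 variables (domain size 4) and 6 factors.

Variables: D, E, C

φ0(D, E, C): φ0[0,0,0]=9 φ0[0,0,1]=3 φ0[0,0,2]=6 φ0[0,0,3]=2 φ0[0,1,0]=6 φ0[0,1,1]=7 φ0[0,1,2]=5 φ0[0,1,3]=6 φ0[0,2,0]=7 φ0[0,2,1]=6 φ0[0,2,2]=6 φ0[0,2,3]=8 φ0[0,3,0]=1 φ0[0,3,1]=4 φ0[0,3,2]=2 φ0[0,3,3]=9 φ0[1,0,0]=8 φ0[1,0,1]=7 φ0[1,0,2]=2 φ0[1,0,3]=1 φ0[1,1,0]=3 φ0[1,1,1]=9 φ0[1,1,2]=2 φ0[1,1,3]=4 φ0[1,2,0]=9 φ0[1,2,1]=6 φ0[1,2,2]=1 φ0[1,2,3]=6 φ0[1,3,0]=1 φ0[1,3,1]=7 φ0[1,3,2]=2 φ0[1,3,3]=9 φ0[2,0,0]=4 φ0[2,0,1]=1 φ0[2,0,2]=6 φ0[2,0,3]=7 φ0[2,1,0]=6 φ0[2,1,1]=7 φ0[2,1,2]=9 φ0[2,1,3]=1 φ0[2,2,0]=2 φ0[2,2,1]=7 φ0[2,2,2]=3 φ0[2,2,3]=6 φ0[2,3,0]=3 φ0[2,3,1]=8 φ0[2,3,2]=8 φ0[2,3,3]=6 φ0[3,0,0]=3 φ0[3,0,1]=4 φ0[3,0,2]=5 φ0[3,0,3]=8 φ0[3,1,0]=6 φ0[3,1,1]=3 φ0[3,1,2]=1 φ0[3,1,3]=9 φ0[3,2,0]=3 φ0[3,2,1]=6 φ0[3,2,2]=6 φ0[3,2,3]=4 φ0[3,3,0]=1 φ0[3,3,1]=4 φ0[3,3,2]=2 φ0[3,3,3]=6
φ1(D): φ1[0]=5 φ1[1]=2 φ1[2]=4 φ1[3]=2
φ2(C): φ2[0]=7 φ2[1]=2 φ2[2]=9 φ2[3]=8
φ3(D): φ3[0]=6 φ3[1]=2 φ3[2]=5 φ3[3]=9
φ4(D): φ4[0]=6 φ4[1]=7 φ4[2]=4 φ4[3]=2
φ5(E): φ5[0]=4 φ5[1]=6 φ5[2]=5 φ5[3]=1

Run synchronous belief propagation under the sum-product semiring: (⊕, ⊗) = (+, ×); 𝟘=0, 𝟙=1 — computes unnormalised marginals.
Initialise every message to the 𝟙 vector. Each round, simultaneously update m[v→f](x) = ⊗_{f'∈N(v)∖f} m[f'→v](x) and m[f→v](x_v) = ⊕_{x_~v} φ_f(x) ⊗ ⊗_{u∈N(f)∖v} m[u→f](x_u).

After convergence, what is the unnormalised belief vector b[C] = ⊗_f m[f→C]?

b[C] = [207424, 57480, 237636, 225984]

init: all messages = 𝟙 over 4 values
r1 m[φ0→D] = [87, 77, 84, 71]
r1 m[φ0→E] = [76, 84, 86, 73]
r1 m[φ0→C] = [72, 89, 66, 92]
r1 m[φ1→D] = [5, 2, 4, 2]
r1 m[φ2→C] = [7, 2, 9, 8]
r1 m[φ3→D] = [6, 2, 5, 9]
r1 m[φ4→D] = [6, 7, 4, 2]
r1 m[φ5→E] = [4, 6, 5, 1]
r1 m[D→φ0] = [1, 1, 1, 1]
r1 m[D→φ1] = [1, 1, 1, 1]
r1 m[D→φ3] = [1, 1, 1, 1]
r1 m[D→φ4] = [1, 1, 1, 1]
r1 m[E→φ0] = [1, 1, 1, 1]
r1 m[E→φ5] = [1, 1, 1, 1]
r1 m[C→φ0] = [1, 1, 1, 1]
r1 m[C→φ2] = [1, 1, 1, 1]
r2 m[φ0→D] = [87, 77, 84, 71]
r2 m[φ0→E] = [76, 84, 86, 73]
r2 m[φ0→C] = [72, 89, 66, 92]
r2 m[φ1→D] = [5, 2, 4, 2]
r2 m[φ2→C] = [7, 2, 9, 8]
r2 m[φ3→D] = [6, 2, 5, 9]
r2 m[φ4→D] = [6, 7, 4, 2]
r2 m[φ5→E] = [4, 6, 5, 1]
r2 m[D→φ0] = [180, 28, 80, 36]
r2 m[D→φ1] = [3132, 1078, 1680, 1278]
r2 m[D→φ3] = [2610, 1078, 1344, 284]
r2 m[D→φ4] = [2610, 308, 1680, 1278]
r2 m[E→φ0] = [4, 6, 5, 1]
r2 m[E→φ5] = [76, 84, 86, 73]
r2 m[C→φ0] = [7, 2, 9, 8]
r2 m[C→φ2] = [72, 89, 66, 92]
r3 m[φ0→D] = [2450, 1689, 2102, 2002]
r3 m[φ0→E] = [43876, 45556, 48440, 37484]
r3 m[φ0→C] = [29632, 28740, 26404, 28248]
r3 m[φ1→D] = [5, 2, 4, 2]
r3 m[φ2→C] = [7, 2, 9, 8]
r3 m[φ3→D] = [6, 2, 5, 9]
r3 m[φ4→D] = [6, 7, 4, 2]
r3 m[φ5→E] = [4, 6, 5, 1]
r3 m[D→φ0] = [180, 28, 80, 36]
r3 m[D→φ1] = [3132, 1078, 1680, 1278]
r3 m[D→φ3] = [2610, 1078, 1344, 284]
r3 m[D→φ4] = [2610, 308, 1680, 1278]
r3 m[E→φ0] = [4, 6, 5, 1]
r3 m[E→φ5] = [76, 84, 86, 73]
r3 m[C→φ0] = [7, 2, 9, 8]
r3 m[C→φ2] = [72, 89, 66, 92]
r4 m[φ0→D] = [2450, 1689, 2102, 2002]
r4 m[φ0→E] = [43876, 45556, 48440, 37484]
r4 m[φ0→C] = [29632, 28740, 26404, 28248]
r4 m[φ1→D] = [5, 2, 4, 2]
r4 m[φ2→C] = [7, 2, 9, 8]
r4 m[φ3→D] = [6, 2, 5, 9]
r4 m[φ4→D] = [6, 7, 4, 2]
r4 m[φ5→E] = [4, 6, 5, 1]
r4 m[D→φ0] = [180, 28, 80, 36]
r4 m[D→φ1] = [88200, 23646, 42040, 36036]
r4 m[D→φ3] = [73500, 23646, 33632, 8008]
r4 m[D→φ4] = [73500, 6756, 42040, 36036]
r4 m[E→φ0] = [4, 6, 5, 1]
r4 m[E→φ5] = [43876, 45556, 48440, 37484]
r4 m[C→φ0] = [7, 2, 9, 8]
r4 m[C→φ2] = [29632, 28740, 26404, 28248]
r5 m[φ0→D] = [2450, 1689, 2102, 2002]
r5 m[φ0→E] = [43876, 45556, 48440, 37484]
r5 m[φ0→C] = [29632, 28740, 26404, 28248]
r5 m[φ1→D] = [5, 2, 4, 2]
r5 m[φ2→C] = [7, 2, 9, 8]
r5 m[φ3→D] = [6, 2, 5, 9]
r5 m[φ4→D] = [6, 7, 4, 2]
r5 m[φ5→E] = [4, 6, 5, 1]
r5 m[D→φ0] = [180, 28, 80, 36]
r5 m[D→φ1] = [88200, 23646, 42040, 36036]
r5 m[D→φ3] = [73500, 23646, 33632, 8008]
r5 m[D→φ4] = [73500, 6756, 42040, 36036]
r5 m[E→φ0] = [4, 6, 5, 1]
r5 m[E→φ5] = [43876, 45556, 48440, 37484]
r5 m[C→φ0] = [7, 2, 9, 8]
r5 m[C→φ2] = [29632, 28740, 26404, 28248]
fixed point reached at round 5
b[C] = ⊗ incoming = [207424, 57480, 237636, 225984]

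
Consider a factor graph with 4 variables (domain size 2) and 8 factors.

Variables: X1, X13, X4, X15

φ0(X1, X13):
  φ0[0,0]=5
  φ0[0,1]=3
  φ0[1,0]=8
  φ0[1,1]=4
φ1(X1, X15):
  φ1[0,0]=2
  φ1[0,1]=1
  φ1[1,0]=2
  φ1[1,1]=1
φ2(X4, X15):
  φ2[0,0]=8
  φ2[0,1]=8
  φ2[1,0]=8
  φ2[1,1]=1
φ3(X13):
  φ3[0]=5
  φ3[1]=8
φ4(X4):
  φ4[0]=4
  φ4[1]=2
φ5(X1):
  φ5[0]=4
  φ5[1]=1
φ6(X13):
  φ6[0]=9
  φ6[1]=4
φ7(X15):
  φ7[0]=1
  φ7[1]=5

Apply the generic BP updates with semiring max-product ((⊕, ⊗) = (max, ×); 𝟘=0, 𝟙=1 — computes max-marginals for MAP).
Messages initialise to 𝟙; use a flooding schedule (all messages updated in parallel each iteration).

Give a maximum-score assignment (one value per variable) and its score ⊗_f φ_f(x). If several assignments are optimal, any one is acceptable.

assignment: (X1=0, X13=0, X4=0, X15=1); score = 144000

init: all messages = 𝟙 over 2 values
r1 m[φ0→X1] = [5, 8]
r1 m[φ0→X13] = [8, 4]
r1 m[φ1→X1] = [2, 2]
r1 m[φ1→X15] = [2, 1]
r1 m[φ2→X4] = [8, 8]
r1 m[φ2→X15] = [8, 8]
r1 m[φ3→X13] = [5, 8]
r1 m[φ4→X4] = [4, 2]
r1 m[φ5→X1] = [4, 1]
r1 m[φ6→X13] = [9, 4]
r1 m[φ7→X15] = [1, 5]
r1 m[X1→φ0] = [1, 1]
r1 m[X1→φ1] = [1, 1]
r1 m[X1→φ5] = [1, 1]
r1 m[X13→φ0] = [1, 1]
r1 m[X13→φ3] = [1, 1]
r1 m[X13→φ6] = [1, 1]
r1 m[X4→φ2] = [1, 1]
r1 m[X4→φ4] = [1, 1]
r1 m[X15→φ1] = [1, 1]
r1 m[X15→φ2] = [1, 1]
r1 m[X15→φ7] = [1, 1]
r2 m[φ0→X1] = [5, 8]
r2 m[φ0→X13] = [8, 4]
r2 m[φ1→X1] = [2, 2]
r2 m[φ1→X15] = [2, 1]
r2 m[φ2→X4] = [8, 8]
r2 m[φ2→X15] = [8, 8]
r2 m[φ3→X13] = [5, 8]
r2 m[φ4→X4] = [4, 2]
r2 m[φ5→X1] = [4, 1]
r2 m[φ6→X13] = [9, 4]
r2 m[φ7→X15] = [1, 5]
r2 m[X1→φ0] = [8, 2]
r2 m[X1→φ1] = [20, 8]
r2 m[X1→φ5] = [10, 16]
r2 m[X13→φ0] = [45, 32]
r2 m[X13→φ3] = [72, 16]
r2 m[X13→φ6] = [40, 32]
r2 m[X4→φ2] = [4, 2]
r2 m[X4→φ4] = [8, 8]
r2 m[X15→φ1] = [8, 40]
r2 m[X15→φ2] = [2, 5]
r2 m[X15→φ7] = [16, 8]
r3 m[φ0→X1] = [225, 360]
r3 m[φ0→X13] = [40, 24]
r3 m[φ1→X1] = [40, 40]
r3 m[φ1→X15] = [40, 20]
r3 m[φ2→X4] = [40, 16]
r3 m[φ2→X15] = [32, 32]
r3 m[φ3→X13] = [5, 8]
r3 m[φ4→X4] = [4, 2]
r3 m[φ5→X1] = [4, 1]
r3 m[φ6→X13] = [9, 4]
r3 m[φ7→X15] = [1, 5]
r3 m[X1→φ0] = [8, 2]
r3 m[X1→φ1] = [20, 8]
r3 m[X1→φ5] = [10, 16]
r3 m[X13→φ0] = [45, 32]
r3 m[X13→φ3] = [72, 16]
r3 m[X13→φ6] = [40, 32]
r3 m[X4→φ2] = [4, 2]
r3 m[X4→φ4] = [8, 8]
r3 m[X15→φ1] = [8, 40]
r3 m[X15→φ2] = [2, 5]
r3 m[X15→φ7] = [16, 8]
r4 m[φ0→X1] = [225, 360]
r4 m[φ0→X13] = [40, 24]
r4 m[φ1→X1] = [40, 40]
r4 m[φ1→X15] = [40, 20]
r4 m[φ2→X4] = [40, 16]
r4 m[φ2→X15] = [32, 32]
r4 m[φ3→X13] = [5, 8]
r4 m[φ4→X4] = [4, 2]
r4 m[φ5→X1] = [4, 1]
r4 m[φ6→X13] = [9, 4]
r4 m[φ7→X15] = [1, 5]
r4 m[X1→φ0] = [160, 40]
r4 m[X1→φ1] = [900, 360]
r4 m[X1→φ5] = [9000, 14400]
r4 m[X13→φ0] = [45, 32]
r4 m[X13→φ3] = [360, 96]
r4 m[X13→φ6] = [200, 192]
r4 m[X4→φ2] = [4, 2]
r4 m[X4→φ4] = [40, 16]
r4 m[X15→φ1] = [32, 160]
r4 m[X15→φ2] = [40, 100]
r4 m[X15→φ7] = [1280, 640]
r5 m[φ0→X1] = [225, 360]
r5 m[φ0→X13] = [800, 480]
r5 m[φ1→X1] = [160, 160]
r5 m[φ1→X15] = [1800, 900]
r5 m[φ2→X4] = [800, 320]
r5 m[φ2→X15] = [32, 32]
r5 m[φ3→X13] = [5, 8]
r5 m[φ4→X4] = [4, 2]
r5 m[φ5→X1] = [4, 1]
r5 m[φ6→X13] = [9, 4]
r5 m[φ7→X15] = [1, 5]
r5 m[X1→φ0] = [160, 40]
r5 m[X1→φ1] = [900, 360]
r5 m[X1→φ5] = [9000, 14400]
r5 m[X13→φ0] = [45, 32]
r5 m[X13→φ3] = [360, 96]
r5 m[X13→φ6] = [200, 192]
r5 m[X4→φ2] = [4, 2]
r5 m[X4→φ4] = [40, 16]
r5 m[X15→φ1] = [32, 160]
r5 m[X15→φ2] = [40, 100]
r5 m[X15→φ7] = [1280, 640]
r6 m[φ0→X1] = [225, 360]
r6 m[φ0→X13] = [800, 480]
r6 m[φ1→X1] = [160, 160]
r6 m[φ1→X15] = [1800, 900]
r6 m[φ2→X4] = [800, 320]
r6 m[φ2→X15] = [32, 32]
r6 m[φ3→X13] = [5, 8]
r6 m[φ4→X4] = [4, 2]
r6 m[φ5→X1] = [4, 1]
r6 m[φ6→X13] = [9, 4]
r6 m[φ7→X15] = [1, 5]
r6 m[X1→φ0] = [640, 160]
r6 m[X1→φ1] = [900, 360]
r6 m[X1→φ5] = [36000, 57600]
r6 m[X13→φ0] = [45, 32]
r6 m[X13→φ3] = [7200, 1920]
r6 m[X13→φ6] = [4000, 3840]
r6 m[X4→φ2] = [4, 2]
r6 m[X4→φ4] = [800, 320]
r6 m[X15→φ1] = [32, 160]
r6 m[X15→φ2] = [1800, 4500]
r6 m[X15→φ7] = [57600, 28800]
r7 m[φ0→X1] = [225, 360]
r7 m[φ0→X13] = [3200, 1920]
r7 m[φ1→X1] = [160, 160]
r7 m[φ1→X15] = [1800, 900]
r7 m[φ2→X4] = [36000, 14400]
r7 m[φ2→X15] = [32, 32]
r7 m[φ3→X13] = [5, 8]
r7 m[φ4→X4] = [4, 2]
r7 m[φ5→X1] = [4, 1]
r7 m[φ6→X13] = [9, 4]
r7 m[φ7→X15] = [1, 5]
r7 m[X1→φ0] = [640, 160]
r7 m[X1→φ1] = [900, 360]
r7 m[X1→φ5] = [36000, 57600]
r7 m[X13→φ0] = [45, 32]
r7 m[X13→φ3] = [7200, 1920]
r7 m[X13→φ6] = [4000, 3840]
r7 m[X4→φ2] = [4, 2]
r7 m[X4→φ4] = [800, 320]
r7 m[X15→φ1] = [32, 160]
r7 m[X15→φ2] = [1800, 4500]
r7 m[X15→φ7] = [57600, 28800]
r8 m[φ0→X1] = [225, 360]
r8 m[φ0→X13] = [3200, 1920]
r8 m[φ1→X1] = [160, 160]
r8 m[φ1→X15] = [1800, 900]
r8 m[φ2→X4] = [36000, 14400]
r8 m[φ2→X15] = [32, 32]
r8 m[φ3→X13] = [5, 8]
r8 m[φ4→X4] = [4, 2]
r8 m[φ5→X1] = [4, 1]
r8 m[φ6→X13] = [9, 4]
r8 m[φ7→X15] = [1, 5]
r8 m[X1→φ0] = [640, 160]
r8 m[X1→φ1] = [900, 360]
r8 m[X1→φ5] = [36000, 57600]
r8 m[X13→φ0] = [45, 32]
r8 m[X13→φ3] = [28800, 7680]
r8 m[X13→φ6] = [16000, 15360]
r8 m[X4→φ2] = [4, 2]
r8 m[X4→φ4] = [36000, 14400]
r8 m[X15→φ1] = [32, 160]
r8 m[X15→φ2] = [1800, 4500]
r8 m[X15→φ7] = [57600, 28800]
r9 m[φ0→X1] = [225, 360]
r9 m[φ0→X13] = [3200, 1920]
r9 m[φ1→X1] = [160, 160]
r9 m[φ1→X15] = [1800, 900]
r9 m[φ2→X4] = [36000, 14400]
r9 m[φ2→X15] = [32, 32]
r9 m[φ3→X13] = [5, 8]
r9 m[φ4→X4] = [4, 2]
r9 m[φ5→X1] = [4, 1]
r9 m[φ6→X13] = [9, 4]
r9 m[φ7→X15] = [1, 5]
r9 m[X1→φ0] = [640, 160]
r9 m[X1→φ1] = [900, 360]
r9 m[X1→φ5] = [36000, 57600]
r9 m[X13→φ0] = [45, 32]
r9 m[X13→φ3] = [28800, 7680]
r9 m[X13→φ6] = [16000, 15360]
r9 m[X4→φ2] = [4, 2]
r9 m[X4→φ4] = [36000, 14400]
r9 m[X15→φ1] = [32, 160]
r9 m[X15→φ2] = [1800, 4500]
r9 m[X15→φ7] = [57600, 28800]
fixed point reached at round 9
traceback from X1: (X1=0, X13=0, X4=0, X15=1), score=144000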